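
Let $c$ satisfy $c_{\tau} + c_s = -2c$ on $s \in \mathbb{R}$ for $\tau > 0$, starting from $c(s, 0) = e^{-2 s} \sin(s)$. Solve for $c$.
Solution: Substitute $c = e^{-2s}u$, i.e. $u = e^{2s}c$.
By the product rule, $c_s = e^{-2s}(u_s - 2u)$, $c_{\tau} = e^{-2s}u_{\tau}$.
Substituting into the PDE and dividing by $e^{-2s}$: $u_{\tau} + (u_s - 2u) = -2u$.
The lower-order terms cancel, leaving the standard advection equation $u_{\tau} + u_s = 0$.
Initial data for $u$: $u(s,0) = e^{2s}c(s,0) = \sin(s)$.
Solve for $u$:
  By method of characteristics (waves move right with speed 1):
  Along characteristics $s - \tau =$ const, $u$ is constant, so $u(s,\tau) = f(s - \tau)$ with $f = u( \cdot , 0)$.
Hence $u(s,\tau) = \sin(s - \tau)$.
Transform back: $c(s,\tau) = e^{-2s}u(s,\tau)$.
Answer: $c(s, \tau) = - e^{-2 s} \sin(\tau - s)$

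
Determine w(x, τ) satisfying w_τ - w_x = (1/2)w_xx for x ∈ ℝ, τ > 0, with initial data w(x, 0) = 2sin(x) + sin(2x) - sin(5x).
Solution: Moving frame: η = x + τ, σ = τ, w = u(η,σ), so w_τ = u_σ + u_η and w_xx = u_ηη.
Hence w_τ - w_x = u_σ and the PDE becomes the heat equation u_σ = (1/2)u_ηη on η ∈ ℝ.
Initial data: u(η,0) = w(η,0) = 2sin(η) + sin(2η) - sin(5η). Each mode sin(nη) decays as exp(-n²σ/2) on ℝ, so u(η,σ) = Σ c_n exp(-n²σ/2) sin(nη) with c_1=2, c_2=1, c_5=-1: u(η,σ) = exp(-2σ)sin(2η) + 2exp(-σ/2)sin(η) - exp(-25σ/2)sin(5η).
Substituting back: w(x,τ) = u(x + τ, τ).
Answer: w(x, τ) = exp(-2τ)sin(2x + 2τ) + 2exp(-τ/2)sin(x + τ) - exp(-25τ/2)sin(5x + 5τ)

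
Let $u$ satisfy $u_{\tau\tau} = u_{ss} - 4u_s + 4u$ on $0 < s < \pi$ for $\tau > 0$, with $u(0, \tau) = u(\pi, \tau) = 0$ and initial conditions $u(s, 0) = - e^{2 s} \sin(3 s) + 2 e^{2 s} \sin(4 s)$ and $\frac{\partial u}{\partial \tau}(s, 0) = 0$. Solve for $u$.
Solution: Substitute $u = e^{2s}w$.
Then $u_s = e^{2s}(w_s + 2w)$, $u_{ss} = e^{2s}(w_{ss} + 4w_s + 4w)$, $u_{\tau\tau} = e^{2s}w_{\tau\tau}$; substituting and dividing by $e^{2s}$, the lower-order terms cancel: $w_{\tau\tau} = w_{ss}$ (standard wave equation).
Data for $w$: $w(s,0) = e^{-2s}u(s,0) = - \sin(3 s) + 2 \sin(4 s)$; $w_{\tau}(s,0) = e^{-2s}u_{\tau}(s,0) = 0$. The boundary conditions carry over: $w(0,\tau) = w(\pi,\tau) = 0$.
Separating variables: $w = \sum [A_n \cos(\omega_n \tau) + B_n \sin(\omega_n \tau)] \sin(ns)$, $\omega_n = n$. From ICs: $A_3=-1, A_4=2$.
So $w(s,\tau) = - \sin(3 s) \cos(3 \tau) + 2 \sin(4 s) \cos(4 \tau)$, and $u(s,\tau) = e^{2s}w(s,\tau)$.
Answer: $u(s, \tau) = - e^{2 s} \sin(3 s) \cos(3 \tau) + 2 e^{2 s} \sin(4 s) \cos(4 \tau)$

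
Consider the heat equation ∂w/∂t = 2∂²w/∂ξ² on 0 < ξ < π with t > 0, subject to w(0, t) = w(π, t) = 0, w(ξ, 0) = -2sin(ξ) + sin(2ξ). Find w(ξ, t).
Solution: Separating variables: w = Σ c_n exp(-2n²t) sin(nξ). From w(ξ,0) = -2sin(ξ) + sin(2ξ): c_1=-2, c_2=1.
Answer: w(ξ, t) = -2exp(-2t)sin(ξ) + exp(-8t)sin(2ξ)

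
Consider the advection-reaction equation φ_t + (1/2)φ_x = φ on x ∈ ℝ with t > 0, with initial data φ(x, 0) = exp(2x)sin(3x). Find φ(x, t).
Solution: Substitute φ = exp(2x)u, i.e. u = exp(-2x)φ.
By the product rule, φ_x = exp(2x)(u_x + 2u), φ_t = exp(2x)u_t.
Substituting into the PDE and dividing by exp(2x): u_t + (1/2)(u_x + 2u) = u.
The lower-order terms cancel, leaving the standard advection equation u_t + (1/2)u_x = 0.
Initial data for u: u(x,0) = exp(-2x)φ(x,0) = sin(3x).
Solve for u:
  By method of characteristics (waves move right with speed 1/2):
  Along characteristics x - (1/2)t = const, u is constant, so u(x,t) = f(x - (1/2)t) with f = u(·, 0).
Hence u(x,t) = -sin(3t/2 - 3x).
Transform back: φ(x,t) = exp(2x)u(x,t).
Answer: φ(x, t) = -exp(2x)sin(3t/2 - 3x)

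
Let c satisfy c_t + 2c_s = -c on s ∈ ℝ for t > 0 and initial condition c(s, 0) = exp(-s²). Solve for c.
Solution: Substitute c = exp(-t)u.
Then c_t = exp(-t)(u_t - u), c_s = exp(-t)u_s; substituting and dividing by exp(-t), the lower-order terms cancel: u_t + 2u_s = 0 (standard advection equation).
Data for u: u(s,0) = c(s,0) = exp(-s²).
By characteristics (ds/dt = 2), u(s,t) = f(s - 2t) with f = u(·, 0).
So u(s,t) = exp(-(s - 2t)²), and c(s,t) = exp(-t)u(s,t).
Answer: c(s, t) = exp(-t)exp(-(s - 2t)²)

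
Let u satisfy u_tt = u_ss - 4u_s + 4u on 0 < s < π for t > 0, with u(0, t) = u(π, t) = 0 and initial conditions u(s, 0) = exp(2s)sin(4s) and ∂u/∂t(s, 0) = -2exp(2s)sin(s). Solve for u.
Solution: Substitute u = exp(2s)w, i.e. w = exp(-2s)u.
By the product rule, u_s = exp(2s)(w_s + 2w), u_ss = exp(2s)(w_ss + 4w_s + 4w), u_tt = exp(2s)w_tt.
Substituting into the PDE and dividing by exp(2s): w_tt = (w_ss + 4w_s + 4w) - 4(w_s + 2w) + 4w.
The lower-order terms cancel, leaving the standard wave equation w_tt = w_ss.
Initial data for w: w(s,0) = exp(-2s)u(s,0) = sin(4s); w_t(s,0) = exp(-2s)u_t(s,0) = -2sin(s). The boundary conditions carry over: w(0,t) = w(π,t) = 0.
Solve for w:
  Using separation of variables w = X(s)T(t):
  Eigenfunctions: sin(ns), n = 1, 2, 3, ...
  General solution: w(s, t) = Σ [A_n cos(n t) + B_n sin(n t)] sin(ns)
  From w(s,0) = sin(4s): A_4=1. From w_t(s,0) = -2sin(s), using w_t(s,0) = Σ ω_n B_n sin(ns) with ω_n = n: B_1 = (-2)/1 = -2.
Hence w(s,t) = -2sin(s)sin(t) + sin(4s)cos(4t).
Transform back: u(s,t) = exp(2s)w(s,t).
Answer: u(s, t) = -2exp(2s)sin(s)sin(t) + exp(2s)sin(4s)cos(4t)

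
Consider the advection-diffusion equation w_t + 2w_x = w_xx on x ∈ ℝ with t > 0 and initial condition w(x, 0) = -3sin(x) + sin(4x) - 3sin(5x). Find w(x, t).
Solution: Change to a moving frame: let η = x - 2t, σ = t and write w(x,t) = u(η,σ).
By the chain rule w_t = u_σ - 2u_η, w_x = u_η, w_xx = u_ηη.
Then w_t + 2w_x = u_σ: the advection term cancels and the PDE becomes the heat equation u_σ = u_ηη on η ∈ ℝ.
Initial data: u(η,0) = w(η,0) = -3sin(η) + sin(4η) - 3sin(5η).
On η ∈ ℝ each mode satisfies (sin(nη))″ = -n² sin(nη), so exp(-n²σ) sin(nη) solves the heat equation; by superposition u(η,σ) = Σ c_n exp(-n²σ) sin(nη).
Reading off the coefficients: c_1=-3, c_4=1, c_5=-3, so u(η,σ) = -3exp(-σ)sin(η) + exp(-16σ)sin(4η) - 3exp(-25σ)sin(5η).
Substituting back η = x - 2t, σ = t: w(x,t) = u(x - 2t, t).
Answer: w(x, t) = 3exp(-t)sin(2t - x) - exp(-16t)sin(8t - 4x) + 3exp(-25t)sin(10t - 5x)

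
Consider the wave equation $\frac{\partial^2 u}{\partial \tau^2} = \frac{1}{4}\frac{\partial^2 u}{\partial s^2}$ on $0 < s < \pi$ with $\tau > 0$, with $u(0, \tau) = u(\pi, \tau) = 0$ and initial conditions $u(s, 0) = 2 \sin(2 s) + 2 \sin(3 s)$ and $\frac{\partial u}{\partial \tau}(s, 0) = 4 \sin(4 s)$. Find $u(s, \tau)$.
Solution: Separating variables: $u = \sum [A_n \cos(\omega_n \tau) + B_n \sin(\omega_n \tau)] \sin(ns)$, $\omega_n = n/2$. From ICs ($B_n$ = velocity coefficient / $\omega_n$): $A_2=2, A_3=2, B_4=2$.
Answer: $u(s, \tau) = 2 \sin(2 \tau) \sin(4 s) + 2 \sin(2 s) \cos(\tau) + 2 \sin(3 s) \cos(3 \tau/2)$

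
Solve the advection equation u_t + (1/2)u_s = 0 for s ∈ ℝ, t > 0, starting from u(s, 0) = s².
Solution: By characteristics (ds/dt = 1/2), u(s,t) = f(s - (1/2)t) with f = u(·, 0).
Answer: u(s, t) = s² - st + (1/4)t²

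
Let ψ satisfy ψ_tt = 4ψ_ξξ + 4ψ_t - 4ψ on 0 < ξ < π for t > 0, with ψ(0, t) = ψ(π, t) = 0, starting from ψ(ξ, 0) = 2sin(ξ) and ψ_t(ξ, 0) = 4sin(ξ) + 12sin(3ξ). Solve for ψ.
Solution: Substitute ψ = exp(2t)u.
Then ψ_t = exp(2t)(u_t + 2u), ψ_tt = exp(2t)(u_tt + 4u_t + 4u), ψ_ξξ = exp(2t)u_ξξ; substituting and dividing by exp(2t), the lower-order terms cancel: u_tt = 4u_ξξ (standard wave equation).
Data for u: u(ξ,0) = ψ(ξ,0) = 2sin(ξ); u_t(ξ,0) = ψ_t(ξ,0) - 2ψ(ξ,0) = 12sin(3ξ). The boundary conditions carry over: u(0,t) = u(π,t) = 0.
Separating variables: u = Σ [A_n cos(ω_n t) + B_n sin(ω_n t)] sin(nξ), ω_n = 2n. From ICs (B_n = velocity coefficient / ω_n): A_1=2, B_3=2.
So u(ξ,t) = 2sin(6t)sin(3ξ) + 2sin(ξ)cos(2t), and ψ(ξ,t) = exp(2t)u(ξ,t).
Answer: ψ(ξ, t) = 2exp(2t)sin(6t)sin(3ξ) + 2exp(2t)sin(ξ)cos(2t)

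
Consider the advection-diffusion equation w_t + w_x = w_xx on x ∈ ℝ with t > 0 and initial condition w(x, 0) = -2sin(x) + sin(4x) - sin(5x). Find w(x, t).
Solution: Change to a moving frame: let η = x - t, σ = t and write w(x,t) = u(η,σ).
By the chain rule w_t = u_σ - u_η, w_x = u_η, w_xx = u_ηη.
Then w_t + w_x = u_σ: the advection term cancels and the PDE becomes the heat equation u_σ = u_ηη on η ∈ ℝ.
Initial data: u(η,0) = w(η,0) = -2sin(η) + sin(4η) - sin(5η).
On η ∈ ℝ each mode satisfies (sin(nη))″ = -n² sin(nη), so exp(-n²σ) sin(nη) solves the heat equation; by superposition u(η,σ) = Σ c_n exp(-n²σ) sin(nη).
Reading off the coefficients: c_1=-2, c_4=1, c_5=-1, so u(η,σ) = -2exp(-σ)sin(η) + exp(-16σ)sin(4η) - exp(-25σ)sin(5η).
Substituting back η = x - t, σ = t: w(x,t) = u(x - t, t).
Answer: w(x, t) = 2exp(-t)sin(t - x) - exp(-16t)sin(4t - 4x) + exp(-25t)sin(5t - 5x)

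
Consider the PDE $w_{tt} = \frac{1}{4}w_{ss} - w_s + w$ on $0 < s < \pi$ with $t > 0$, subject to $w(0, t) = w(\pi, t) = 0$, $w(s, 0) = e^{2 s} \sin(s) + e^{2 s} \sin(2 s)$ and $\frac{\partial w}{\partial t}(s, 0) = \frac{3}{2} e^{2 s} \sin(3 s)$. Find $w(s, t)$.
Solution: Substitute $w = e^{2s}u$.
Then $w_s = e^{2s}(u_s + 2u)$, $w_{ss} = e^{2s}(u_{ss} + 4u_s + 4u)$, $w_{tt} = e^{2s}u_{tt}$; substituting and dividing by $e^{2s}$, the lower-order terms cancel: $u_{tt} = \frac{1}{4}u_{ss}$ (standard wave equation).
Data for $u$: $u(s,0) = e^{-2s}w(s,0) = \sin(s) + \sin(2 s)$; $u_t(s,0) = e^{-2s}w_t(s,0) = \frac{3}{2} \sin(3 s)$. The boundary conditions carry over: $u(0,t) = u(\pi,t) = 0$.
Separating variables: $u = \sum [A_n \cos(\omega_n t) + B_n \sin(\omega_n t)] \sin(ns)$, $\omega_n = n/2$. From ICs ($B_n$ = velocity coefficient / $\omega_n$): $A_1=1, A_2=1, B_3=1$.
So $u(s,t) = \sin(s) \cos(t/2) + \sin(2 s) \cos(t) + \sin(3 s) \sin(3 t/2)$, and $w(s,t) = e^{2s}u(s,t)$.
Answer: $w(s, t) = e^{2 s} \sin(s) \cos(t/2) + e^{2 s} \sin(2 s) \cos(t) + e^{2 s} \sin(3 s) \sin(3 t/2)$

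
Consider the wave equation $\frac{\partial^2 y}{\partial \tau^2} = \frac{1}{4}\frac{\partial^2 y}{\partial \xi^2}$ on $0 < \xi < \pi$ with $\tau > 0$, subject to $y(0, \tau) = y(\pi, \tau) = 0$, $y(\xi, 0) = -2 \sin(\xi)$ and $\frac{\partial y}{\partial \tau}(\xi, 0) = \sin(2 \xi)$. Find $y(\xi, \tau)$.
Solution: Separating variables: $y = \sum [A_n \cos(\omega_n \tau) + B_n \sin(\omega_n \tau)] \sin(n\xi)$, $\omega_n = n/2$. From ICs ($B_n$ = velocity coefficient / $\omega_n$): $A_1=-2, B_2=1$.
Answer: $y(\xi, \tau) = \sin(\tau) \sin(2 \xi) - 2 \sin(\xi) \cos(\tau/2)$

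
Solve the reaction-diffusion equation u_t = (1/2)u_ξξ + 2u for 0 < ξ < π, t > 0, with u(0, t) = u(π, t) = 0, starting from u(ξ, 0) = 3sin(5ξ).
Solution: Substitute u = exp(2t)w.
Then u_t = exp(2t)(w_t + 2w), u_ξξ = exp(2t)w_ξξ; substituting and dividing by exp(2t), the lower-order terms cancel: w_t = (1/2)w_ξξ (standard heat equation).
Data for w: w(ξ,0) = u(ξ,0) = 3sin(5ξ). The boundary conditions carry over: w(0,t) = w(π,t) = 0.
Separating variables: w = Σ c_n exp(-n²t/2) sin(nξ). From w(ξ,0) = 3sin(5ξ): c_5=3.
So w(ξ,t) = 3exp(-25t/2)sin(5ξ), and u(ξ,t) = exp(2t)w(ξ,t).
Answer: u(ξ, t) = 3exp(-21t/2)sin(5ξ)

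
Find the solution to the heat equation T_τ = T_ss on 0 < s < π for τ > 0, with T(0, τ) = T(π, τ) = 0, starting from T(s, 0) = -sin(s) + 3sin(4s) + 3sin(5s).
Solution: Separating variables: T = Σ c_n exp(-n²τ) sin(ns). From T(s,0) = -sin(s) + 3sin(4s) + 3sin(5s): c_1=-1, c_4=3, c_5=3.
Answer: T(s, τ) = -exp(-τ)sin(s) + 3exp(-16τ)sin(4s) + 3exp(-25τ)sin(5s)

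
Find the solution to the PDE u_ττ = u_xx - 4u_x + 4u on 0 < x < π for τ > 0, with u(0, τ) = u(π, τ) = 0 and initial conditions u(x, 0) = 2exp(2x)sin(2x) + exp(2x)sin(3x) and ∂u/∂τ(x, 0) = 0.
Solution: Substitute u = exp(2x)w.
Then u_x = exp(2x)(w_x + 2w), u_xx = exp(2x)(w_xx + 4w_x + 4w), u_ττ = exp(2x)w_ττ; substituting and dividing by exp(2x), the lower-order terms cancel: w_ττ = w_xx (standard wave equation).
Data for w: w(x,0) = exp(-2x)u(x,0) = 2sin(2x) + sin(3x); w_τ(x,0) = exp(-2x)u_τ(x,0) = 0. The boundary conditions carry over: w(0,τ) = w(π,τ) = 0.
Separating variables: w = Σ [A_n cos(ω_n τ) + B_n sin(ω_n τ)] sin(nx), ω_n = n. From ICs: A_2=2, A_3=1.
So w(x,τ) = 2sin(2x)cos(2τ) + sin(3x)cos(3τ), and u(x,τ) = exp(2x)w(x,τ).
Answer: u(x, τ) = 2exp(2x)sin(2x)cos(2τ) + exp(2x)sin(3x)cos(3τ)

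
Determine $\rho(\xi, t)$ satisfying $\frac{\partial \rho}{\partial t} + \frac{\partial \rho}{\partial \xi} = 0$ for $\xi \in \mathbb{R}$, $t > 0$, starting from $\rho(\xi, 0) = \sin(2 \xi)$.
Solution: By characteristics ($d\xi/dt = 1$), $\rho(\xi,t) = f(\xi - t)$ with $f = \rho( \cdot , 0)$.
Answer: $\rho(\xi, t) = \sin(2 \xi - 2 t)$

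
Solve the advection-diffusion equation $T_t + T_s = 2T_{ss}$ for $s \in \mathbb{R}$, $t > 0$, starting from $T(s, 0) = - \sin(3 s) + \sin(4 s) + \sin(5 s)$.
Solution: Change to a moving frame: let $\eta = s - t$, $\sigma = t$ and write $T(s,t) = u(\eta,\sigma)$.
By the chain rule $T_t = u_{\sigma} - u_{\eta}$, $T_s = u_{\eta}$, $T_{ss} = u_{\eta\eta}$.
Then $T_t + T_s = u_{\sigma}$: the advection term cancels and the PDE becomes the heat equation $u_{\sigma} = 2u_{\eta\eta}$ on $\eta \in \mathbb{R}$.
Initial data: $u(\eta,0) = T(\eta,0) = - \sin(3 \eta) + \sin(4 \eta) + \sin(5 \eta)$.
On $\eta \in \mathbb{R}$ each mode satisfies $(\sin(n\eta))'' = -n^2 \sin(n\eta)$, so $e^{-2n^2\sigma} \sin(n\eta)$ solves the heat equation; by superposition $u(\eta,\sigma) = \sum c_n e^{-2n^2\sigma} \sin(n\eta)$.
Reading off the coefficients: $c_3=-1, c_4=1, c_5=1$, so $u(\eta,\sigma) = - e^{-18 \sigma} \sin(3 \eta) + e^{-32 \sigma} \sin(4 \eta) + e^{-50 \sigma} \sin(5 \eta)$.
Substituting back $\eta = s - t$, $\sigma = t$: $T(s,t) = u(s - t, t)$.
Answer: $T(s, t) = - e^{-18 t} \sin(3 s - 3 t) + e^{-32 t} \sin(4 s - 4 t) + e^{-50 t} \sin(5 s - 5 t)$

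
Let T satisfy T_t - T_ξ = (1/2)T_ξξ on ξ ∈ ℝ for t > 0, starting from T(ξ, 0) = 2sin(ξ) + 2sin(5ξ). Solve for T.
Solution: Moving frame: η = ξ + t, σ = t, T = u(η,σ), so T_t = u_σ + u_η and T_ξξ = u_ηη.
Hence T_t - T_ξ = u_σ and the PDE becomes the heat equation u_σ = (1/2)u_ηη on η ∈ ℝ.
Initial data: u(η,0) = T(η,0) = 2sin(η) + 2sin(5η). Each mode sin(nη) decays as exp(-n²σ/2) on ℝ, so u(η,σ) = Σ c_n exp(-n²σ/2) sin(nη) with c_1=2, c_5=2: u(η,σ) = 2exp(-σ/2)sin(η) + 2exp(-25σ/2)sin(5η).
Substituting back: T(ξ,t) = u(ξ + t, t).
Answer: T(ξ, t) = 2exp(-t/2)sin(t + ξ) + 2exp(-25t/2)sin(5t + 5ξ)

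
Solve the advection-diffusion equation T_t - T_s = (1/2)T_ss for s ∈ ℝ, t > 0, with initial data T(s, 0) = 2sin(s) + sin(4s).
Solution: Change to a moving frame: let η = s + t, σ = t and write T(s,t) = u(η,σ).
By the chain rule T_t = u_σ + u_η, T_s = u_η, T_ss = u_ηη.
Then T_t - T_s = u_σ: the advection term cancels and the PDE becomes the heat equation u_σ = (1/2)u_ηη on η ∈ ℝ.
Initial data: u(η,0) = T(η,0) = 2sin(η) + sin(4η).
On η ∈ ℝ each mode satisfies (sin(nη))″ = -n² sin(nη), so exp(-n²σ/2) sin(nη) solves the heat equation; by superposition u(η,σ) = Σ c_n exp(-n²σ/2) sin(nη).
Reading off the coefficients: c_1=2, c_4=1, so u(η,σ) = exp(-8σ)sin(4η) + 2exp(-σ/2)sin(η).
Substituting back η = s + t, σ = t: T(s,t) = u(s + t, t).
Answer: T(s, t) = exp(-8t)sin(4s + 4t) + 2exp(-t/2)sin(s + t)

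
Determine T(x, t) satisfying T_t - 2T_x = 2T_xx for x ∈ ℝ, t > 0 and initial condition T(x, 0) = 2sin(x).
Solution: Change to a moving frame: let η = x + 2t, σ = t and write T(x,t) = u(η,σ).
By the chain rule T_t = u_σ + 2u_η, T_x = u_η, T_xx = u_ηη.
Then T_t - 2T_x = u_σ: the advection term cancels and the PDE becomes the heat equation u_σ = 2u_ηη on η ∈ ℝ.
Initial data: u(η,0) = T(η,0) = 2sin(η).
On η ∈ ℝ each mode satisfies (sin(nη))″ = -n² sin(nη), so exp(-2n²σ) sin(nη) solves the heat equation; by superposition u(η,σ) = Σ c_n exp(-2n²σ) sin(nη).
Reading off the coefficients: c_1=2, so u(η,σ) = 2exp(-2σ)sin(η).
Substituting back η = x + 2t, σ = t: T(x,t) = u(x + 2t, t).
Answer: T(x, t) = 2exp(-2t)sin(2t + x)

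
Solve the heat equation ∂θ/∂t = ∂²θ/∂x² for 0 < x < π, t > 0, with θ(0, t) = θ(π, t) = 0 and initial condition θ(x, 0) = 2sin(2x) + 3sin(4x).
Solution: Separating variables: θ = Σ c_n exp(-n²t) sin(nx). From θ(x,0) = 2sin(2x) + 3sin(4x): c_2=2, c_4=3.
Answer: θ(x, t) = 2exp(-4t)sin(2x) + 3exp(-16t)sin(4x)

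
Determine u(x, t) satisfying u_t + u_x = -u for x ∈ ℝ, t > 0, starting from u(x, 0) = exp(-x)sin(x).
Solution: Substitute u = exp(-x)w.
Then u_x = exp(-x)(w_x - w), u_t = exp(-x)w_t; substituting and dividing by exp(-x), the lower-order terms cancel: w_t + w_x = 0 (standard advection equation).
Data for w: w(x,0) = exp(x)u(x,0) = sin(x).
By characteristics (dx/dt = 1), w(x,t) = f(x - t) with f = w(·, 0).
So w(x,t) = -sin(t - x), and u(x,t) = exp(-x)w(x,t).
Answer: u(x, t) = -exp(-x)sin(t - x)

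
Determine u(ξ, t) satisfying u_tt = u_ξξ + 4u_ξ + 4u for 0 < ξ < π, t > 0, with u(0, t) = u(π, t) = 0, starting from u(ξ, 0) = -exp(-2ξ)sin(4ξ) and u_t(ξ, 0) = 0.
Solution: Substitute u = exp(-2ξ)w.
Then u_ξ = exp(-2ξ)(w_ξ - 2w), u_ξξ = exp(-2ξ)(w_ξξ - 4w_ξ + 4w), u_tt = exp(-2ξ)w_tt; substituting and dividing by exp(-2ξ), the lower-order terms cancel: w_tt = w_ξξ (standard wave equation).
Data for w: w(ξ,0) = exp(2ξ)u(ξ,0) = -sin(4ξ); w_t(ξ,0) = exp(2ξ)u_t(ξ,0) = 0. The boundary conditions carry over: w(0,t) = w(π,t) = 0.
Separating variables: w = Σ [A_n cos(ω_n t) + B_n sin(ω_n t)] sin(nξ), ω_n = n. From ICs: A_4=-1.
So w(ξ,t) = -sin(4ξ)cos(4t), and u(ξ,t) = exp(-2ξ)w(ξ,t).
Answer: u(ξ, t) = -exp(-2ξ)sin(4ξ)cos(4t)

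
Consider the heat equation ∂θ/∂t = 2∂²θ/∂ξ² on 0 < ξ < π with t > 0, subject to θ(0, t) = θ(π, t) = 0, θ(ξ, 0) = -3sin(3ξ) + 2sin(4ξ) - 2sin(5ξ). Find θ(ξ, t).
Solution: Separating variables: θ = Σ c_n exp(-2n²t) sin(nξ). From θ(ξ,0) = -3sin(3ξ) + 2sin(4ξ) - 2sin(5ξ): c_3=-3, c_4=2, c_5=-2.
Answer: θ(ξ, t) = -3exp(-18t)sin(3ξ) + 2exp(-32t)sin(4ξ) - 2exp(-50t)sin(5ξ)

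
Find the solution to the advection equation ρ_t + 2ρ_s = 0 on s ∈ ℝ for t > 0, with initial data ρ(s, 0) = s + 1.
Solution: By method of characteristics (waves move right with speed 2):
Along characteristics s - 2t = const, ρ is constant, so ρ(s,t) = f(s - 2t) with f = ρ(·, 0).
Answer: ρ(s, t) = s - 2t + 1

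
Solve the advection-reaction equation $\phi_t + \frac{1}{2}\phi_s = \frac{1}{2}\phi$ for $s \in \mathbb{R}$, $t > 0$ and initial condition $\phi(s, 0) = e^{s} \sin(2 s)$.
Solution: Substitute $\phi = e^{s}u$, i.e. $u = e^{-s}\phi$.
By the product rule, $\phi_s = e^{s}(u_s + u)$, $\phi_t = e^{s}u_t$.
Substituting into the PDE and dividing by $e^{s}$: $u_t + \frac{1}{2}(u_s + u) = \frac{1}{2}u$.
The lower-order terms cancel, leaving the standard advection equation $u_t + \frac{1}{2}u_s = 0$.
Initial data for $u$: $u(s,0) = e^{-s}\phi(s,0) = \sin(2 s)$.
Solve for $u$:
  By method of characteristics (waves move right with speed 1/2):
  Along characteristics $s - \frac{1}{2}t =$ const, $u$ is constant, so $u(s,t) = f(s - \frac{1}{2}t)$ with $f = u( \cdot , 0)$.
Hence $u(s,t) = \sin(2 s - t)$.
Transform back: $\phi(s,t) = e^{s}u(s,t)$.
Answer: $\phi(s, t) = e^{s} \sin(2 s - t)$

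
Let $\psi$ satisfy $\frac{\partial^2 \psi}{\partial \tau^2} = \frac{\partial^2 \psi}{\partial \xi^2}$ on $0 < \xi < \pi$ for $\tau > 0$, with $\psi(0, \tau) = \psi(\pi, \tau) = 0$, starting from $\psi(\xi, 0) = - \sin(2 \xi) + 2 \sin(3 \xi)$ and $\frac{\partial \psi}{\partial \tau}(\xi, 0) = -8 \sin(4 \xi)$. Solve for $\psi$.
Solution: Separating variables: $\psi = \sum [A_n \cos(\omega_n \tau) + B_n \sin(\omega_n \tau)] \sin(n\xi)$, $\omega_n = n$. From ICs ($B_n$ = velocity coefficient / $\omega_n$): $A_2=-1, A_3=2, B_4=-2$.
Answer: $\psi(\xi, \tau) = -2 \sin(4 \tau) \sin(4 \xi) -  \sin(2 \xi) \cos(2 \tau) + 2 \sin(3 \xi) \cos(3 \tau)$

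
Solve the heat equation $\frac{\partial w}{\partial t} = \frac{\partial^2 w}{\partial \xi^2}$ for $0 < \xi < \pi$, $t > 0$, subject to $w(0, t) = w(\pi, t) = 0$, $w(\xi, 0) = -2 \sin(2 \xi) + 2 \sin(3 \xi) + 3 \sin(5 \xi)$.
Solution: Separating variables: $w = \sum c_n e^{-n^2t} \sin(n\xi)$. From $w(\xi,0) = -2 \sin(2 \xi) + 2 \sin(3 \xi) + 3 \sin(5 \xi)$: $c_2=-2, c_3=2, c_5=3$.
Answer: $w(\xi, t) = -2 e^{-4 t} \sin(2 \xi) + 2 e^{-9 t} \sin(3 \xi) + 3 e^{-25 t} \sin(5 \xi)$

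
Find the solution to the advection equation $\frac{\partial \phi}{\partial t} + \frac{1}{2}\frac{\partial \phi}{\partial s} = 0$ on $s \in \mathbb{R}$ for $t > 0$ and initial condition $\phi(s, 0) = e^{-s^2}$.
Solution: By characteristics ($ds/dt = 1/2$), $\phi(s,t) = f(s - \frac{1}{2}t)$ with $f = \phi( \cdot , 0)$.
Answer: $\phi(s, t) = e^{-(s - t/2)^2}$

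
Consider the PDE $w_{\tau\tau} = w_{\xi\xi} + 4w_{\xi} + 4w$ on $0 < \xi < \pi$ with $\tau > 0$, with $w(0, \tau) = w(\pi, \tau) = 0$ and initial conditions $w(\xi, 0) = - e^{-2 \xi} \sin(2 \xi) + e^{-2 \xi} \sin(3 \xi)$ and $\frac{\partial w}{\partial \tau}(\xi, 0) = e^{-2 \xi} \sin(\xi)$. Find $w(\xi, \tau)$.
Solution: Substitute $w = e^{-2\xi}u$.
Then $w_{\xi} = e^{-2\xi}(u_{\xi} - 2u)$, $w_{\xi\xi} = e^{-2\xi}(u_{\xi\xi} - 4u_{\xi} + 4u)$, $w_{\tau\tau} = e^{-2\xi}u_{\tau\tau}$; substituting and dividing by $e^{-2\xi}$, the lower-order terms cancel: $u_{\tau\tau} = u_{\xi\xi}$ (standard wave equation).
Data for $u$: $u(\xi,0) = e^{2\xi}w(\xi,0) = - \sin(2 \xi) + \sin(3 \xi)$; $u_{\tau}(\xi,0) = e^{2\xi}w_{\tau}(\xi,0) = \sin(\xi)$. The boundary conditions carry over: $u(0,\tau) = u(\pi,\tau) = 0$.
Separating variables: $u = \sum [A_n \cos(\omega_n \tau) + B_n \sin(\omega_n \tau)] \sin(n\xi)$, $\omega_n = n$. From ICs ($B_n$ = velocity coefficient / $\omega_n$): $A_2=-1, A_3=1, B_1=1$.
So $u(\xi,\tau) = \sin(\xi) \sin(\tau) - \sin(2 \xi) \cos(2 \tau) + \sin(3 \xi) \cos(3 \tau)$, and $w(\xi,\tau) = e^{-2\xi}u(\xi,\tau)$.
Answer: $w(\xi, \tau) = e^{-2 \xi} \sin(\tau) \sin(\xi) -  e^{-2 \xi} \sin(2 \xi) \cos(2 \tau) + e^{-2 \xi} \sin(3 \xi) \cos(3 \tau)$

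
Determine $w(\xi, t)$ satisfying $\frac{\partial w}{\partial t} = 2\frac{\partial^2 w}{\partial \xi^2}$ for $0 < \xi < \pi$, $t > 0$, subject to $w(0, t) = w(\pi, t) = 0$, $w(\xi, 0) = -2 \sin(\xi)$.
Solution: Separating variables: $w = \sum c_n e^{-2n^2t} \sin(n\xi)$. From $w(\xi,0) = -2 \sin(\xi)$: $c_1=-2$.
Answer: $w(\xi, t) = -2 e^{-2 t} \sin(\xi)$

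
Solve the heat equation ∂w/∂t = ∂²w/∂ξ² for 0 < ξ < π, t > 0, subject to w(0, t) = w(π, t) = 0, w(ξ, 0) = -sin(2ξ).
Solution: Separating variables: w = Σ c_n exp(-n²t) sin(nξ). From w(ξ,0) = -sin(2ξ): c_2=-1.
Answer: w(ξ, t) = -exp(-4t)sin(2ξ)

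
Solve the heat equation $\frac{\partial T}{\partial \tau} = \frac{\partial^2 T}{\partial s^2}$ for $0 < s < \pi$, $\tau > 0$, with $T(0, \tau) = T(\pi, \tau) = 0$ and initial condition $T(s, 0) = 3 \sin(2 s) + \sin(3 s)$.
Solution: Using separation of variables $T = X(s)G(\tau)$:
Eigenfunctions: $\sin(ns)$, $n = 1, 2, 3, \ldots$
General solution: $T(s, \tau) = \sum c_n \sin(ns) e^{-n^2 \tau}$
Matching $T(s,0) = 3 \sin(2 s) + \sin(3 s)$ term by term: $c_2=3, c_3=1$.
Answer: $T(s, \tau) = 3 e^{-4 \tau} \sin(2 s) + e^{-9 \tau} \sin(3 s)$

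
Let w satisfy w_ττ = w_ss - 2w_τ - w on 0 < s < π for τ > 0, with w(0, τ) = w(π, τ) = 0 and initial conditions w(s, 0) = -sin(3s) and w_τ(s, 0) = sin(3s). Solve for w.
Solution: Substitute w = exp(-τ)u.
Then w_τ = exp(-τ)(u_τ - u), w_ττ = exp(-τ)(u_ττ - 2u_τ + u), w_ss = exp(-τ)u_ss; substituting and dividing by exp(-τ), the lower-order terms cancel: u_ττ = u_ss (standard wave equation).
Data for u: u(s,0) = w(s,0) = -sin(3s); u_τ(s,0) = w_τ(s,0) + w(s,0) = 0. The boundary conditions carry over: u(0,τ) = u(π,τ) = 0.
Separating variables: u = Σ [A_n cos(ω_n τ) + B_n sin(ω_n τ)] sin(ns), ω_n = n. From ICs: A_3=-1.
So u(s,τ) = -sin(3s)cos(3τ), and w(s,τ) = exp(-τ)u(s,τ).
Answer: w(s, τ) = -exp(-τ)sin(3s)cos(3τ)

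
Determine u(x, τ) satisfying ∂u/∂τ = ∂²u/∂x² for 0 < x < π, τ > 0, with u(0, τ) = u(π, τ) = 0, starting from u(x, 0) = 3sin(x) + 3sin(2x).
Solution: Separating variables: u = Σ c_n exp(-n²τ) sin(nx). From u(x,0) = 3sin(x) + 3sin(2x): c_1=3, c_2=3.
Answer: u(x, τ) = 3exp(-τ)sin(x) + 3exp(-4τ)sin(2x)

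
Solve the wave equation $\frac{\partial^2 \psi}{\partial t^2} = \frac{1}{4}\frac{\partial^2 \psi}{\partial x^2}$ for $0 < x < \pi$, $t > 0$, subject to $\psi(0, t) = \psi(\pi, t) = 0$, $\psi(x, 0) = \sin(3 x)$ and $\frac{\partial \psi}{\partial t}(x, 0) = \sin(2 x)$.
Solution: Separating variables: $\psi = \sum [A_n \cos(\omega_n t) + B_n \sin(\omega_n t)] \sin(nx)$, $\omega_n = n/2$. From ICs ($B_n$ = velocity coefficient / $\omega_n$): $A_3=1, B_2=1$.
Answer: $\psi(x, t) = \sin(t) \sin(2 x) + \sin(3 x) \cos(3 t/2)$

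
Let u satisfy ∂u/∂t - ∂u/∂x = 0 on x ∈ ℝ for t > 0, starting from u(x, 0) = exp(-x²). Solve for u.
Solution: By characteristics (dx/dt = -1), u(x,t) = f(x + t) with f = u(·, 0).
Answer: u(x, t) = exp(-(t + x)²)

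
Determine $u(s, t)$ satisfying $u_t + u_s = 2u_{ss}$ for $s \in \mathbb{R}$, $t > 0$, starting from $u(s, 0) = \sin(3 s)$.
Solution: Moving frame: $\eta = s - t$, $\sigma = t$, $u = w(\eta,\sigma)$, so $u_t = w_{\sigma} - w_{\eta}$ and $u_{ss} = w_{\eta\eta}$.
Hence $u_t + u_s = w_{\sigma}$ and the PDE becomes the heat equation $w_{\sigma} = 2w_{\eta\eta}$ on $\eta \in \mathbb{R}$.
Initial data: $w(\eta,0) = u(\eta,0) = \sin(3 \eta)$. Each mode $\sin(n\eta)$ decays as $e^{-2n^2\sigma}$ on $\mathbb{R}$, so $w(\eta,\sigma) = \sum c_n e^{-2n^2\sigma} \sin(n\eta)$ with $c_3=1$: $w(\eta,\sigma) = e^{-18 \sigma} \sin(3 \eta)$.
Substituting back: $u(s,t) = w(s - t, t)$.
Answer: $u(s, t) = e^{-18 t} \sin(3 s - 3 t)$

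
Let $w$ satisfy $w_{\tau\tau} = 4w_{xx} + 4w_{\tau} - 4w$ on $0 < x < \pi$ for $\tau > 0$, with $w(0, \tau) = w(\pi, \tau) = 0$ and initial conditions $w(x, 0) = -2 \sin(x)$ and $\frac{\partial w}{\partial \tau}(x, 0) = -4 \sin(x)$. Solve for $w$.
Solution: Substitute $w = e^{2\tau}u$.
Then $w_{\tau} = e^{2\tau}(u_{\tau} + 2u)$, $w_{\tau\tau} = e^{2\tau}(u_{\tau\tau} + 4u_{\tau} + 4u)$, $w_{xx} = e^{2\tau}u_{xx}$; substituting and dividing by $e^{2\tau}$, the lower-order terms cancel: $u_{\tau\tau} = 4u_{xx}$ (standard wave equation).
Data for $u$: $u(x,0) = w(x,0) = -2 \sin(x)$; $u_{\tau}(x,0) = w_{\tau}(x,0) - 2w(x,0) = 0$. The boundary conditions carry over: $u(0,\tau) = u(\pi,\tau) = 0$.
Separating variables: $u = \sum [A_n \cos(\omega_n \tau) + B_n \sin(\omega_n \tau)] \sin(nx)$, $\omega_n = 2n$. From ICs: $A_1=-2$.
So $u(x,\tau) = -2 \sin(x) \cos(2 \tau)$, and $w(x,\tau) = e^{2\tau}u(x,\tau)$.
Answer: $w(x, \tau) = -2 e^{2 \tau} \sin(x) \cos(2 \tau)$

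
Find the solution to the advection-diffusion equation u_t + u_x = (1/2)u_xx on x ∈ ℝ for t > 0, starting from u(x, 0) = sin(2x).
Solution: Moving frame: η = x - t, σ = t, u = w(η,σ), so u_t = w_σ - w_η and u_xx = w_ηη.
Hence u_t + u_x = w_σ and the PDE becomes the heat equation w_σ = (1/2)w_ηη on η ∈ ℝ.
Initial data: w(η,0) = u(η,0) = sin(2η). Each mode sin(nη) decays as exp(-n²σ/2) on ℝ, so w(η,σ) = Σ c_n exp(-n²σ/2) sin(nη) with c_2=1: w(η,σ) = exp(-2σ)sin(2η).
Substituting back: u(x,t) = w(x - t, t).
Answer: u(x, t) = -exp(-2t)sin(2t - 2x)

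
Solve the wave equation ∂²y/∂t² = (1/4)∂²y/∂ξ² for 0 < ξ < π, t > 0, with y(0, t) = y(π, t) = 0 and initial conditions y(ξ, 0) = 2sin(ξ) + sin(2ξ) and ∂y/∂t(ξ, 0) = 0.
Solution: Using separation of variables y = X(ξ)T(t):
Eigenfunctions: sin(nξ), n = 1, 2, 3, ...
General solution: y(ξ, t) = Σ [A_n cos(n t/2) + B_n sin(n t/2)] sin(nξ)
From y(ξ,0) = 2sin(ξ) + sin(2ξ): A_1=2, A_2=1. From y_t(ξ,0) = 0: all B_n = 0.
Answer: y(ξ, t) = 2sin(ξ)cos(t/2) + sin(2ξ)cos(t)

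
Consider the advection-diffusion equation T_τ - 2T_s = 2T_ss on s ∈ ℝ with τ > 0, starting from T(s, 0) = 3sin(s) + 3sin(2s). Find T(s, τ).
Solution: Change to a moving frame: let η = s + 2τ, σ = τ and write T(s,τ) = u(η,σ).
By the chain rule T_τ = u_σ + 2u_η, T_s = u_η, T_ss = u_ηη.
Then T_τ - 2T_s = u_σ: the advection term cancels and the PDE becomes the heat equation u_σ = 2u_ηη on η ∈ ℝ.
Initial data: u(η,0) = T(η,0) = 3sin(η) + 3sin(2η).
On η ∈ ℝ each mode satisfies (sin(nη))″ = -n² sin(nη), so exp(-2n²σ) sin(nη) solves the heat equation; by superposition u(η,σ) = Σ c_n exp(-2n²σ) sin(nη).
Reading off the coefficients: c_1=3, c_2=3, so u(η,σ) = 3exp(-2σ)sin(η) + 3exp(-8σ)sin(2η).
Substituting back η = s + 2τ, σ = τ: T(s,τ) = u(s + 2τ, τ).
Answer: T(s, τ) = 3exp(-2τ)sin(s + 2τ) + 3exp(-8τ)sin(2s + 4τ)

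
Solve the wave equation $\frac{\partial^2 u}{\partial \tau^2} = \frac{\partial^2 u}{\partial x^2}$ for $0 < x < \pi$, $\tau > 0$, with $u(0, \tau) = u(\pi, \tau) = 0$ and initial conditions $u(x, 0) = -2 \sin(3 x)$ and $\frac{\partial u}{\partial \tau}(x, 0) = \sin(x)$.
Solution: Using separation of variables $u = X(x)T(\tau)$:
Eigenfunctions: $\sin(nx)$, $n = 1, 2, 3, \ldots$
General solution: $u(x, \tau) = \sum [A_n \cos(n \tau) + B_n \sin(n \tau)] \sin(nx)$
From $u(x,0) = -2 \sin(3 x)$: $A_3=-2$. From $u_{\tau}(x,0) = \sin(x)$, using $u_{\tau}(x,0) = \sum \omega_n B_n \sin(nx)$ with $\omega_n = n$: $B_1 = 1/1 = 1$.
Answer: $u(x, \tau) = \sin(\tau) \sin(x) - 2 \sin(3 x) \cos(3 \tau)$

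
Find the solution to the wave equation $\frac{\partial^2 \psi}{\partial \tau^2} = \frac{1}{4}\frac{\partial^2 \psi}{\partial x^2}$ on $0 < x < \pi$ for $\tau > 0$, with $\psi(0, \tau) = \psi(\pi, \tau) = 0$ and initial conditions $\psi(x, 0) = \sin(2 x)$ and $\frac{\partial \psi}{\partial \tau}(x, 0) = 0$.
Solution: Separating variables: $\psi = \sum [A_n \cos(\omega_n \tau) + B_n \sin(\omega_n \tau)] \sin(nx)$, $\omega_n = n/2$. From ICs: $A_2=1$.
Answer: $\psi(x, \tau) = \sin(2 x) \cos(\tau)$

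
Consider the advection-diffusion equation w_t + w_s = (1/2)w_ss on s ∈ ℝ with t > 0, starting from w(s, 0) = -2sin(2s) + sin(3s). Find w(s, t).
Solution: Moving frame: η = s - t, σ = t, w = u(η,σ), so w_t = u_σ - u_η and w_ss = u_ηη.
Hence w_t + w_s = u_σ and the PDE becomes the heat equation u_σ = (1/2)u_ηη on η ∈ ℝ.
Initial data: u(η,0) = w(η,0) = -2sin(2η) + sin(3η). Each mode sin(nη) decays as exp(-n²σ/2) on ℝ, so u(η,σ) = Σ c_n exp(-n²σ/2) sin(nη) with c_2=-2, c_3=1: u(η,σ) = -2exp(-2σ)sin(2η) + exp(-9σ/2)sin(3η).
Substituting back: w(s,t) = u(s - t, t).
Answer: w(s, t) = -2exp(-2t)sin(2s - 2t) + exp(-9t/2)sin(3s - 3t)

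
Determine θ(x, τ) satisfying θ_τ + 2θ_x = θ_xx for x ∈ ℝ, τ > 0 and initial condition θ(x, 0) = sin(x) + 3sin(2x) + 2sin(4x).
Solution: Moving frame: η = x - 2τ, σ = τ, θ = u(η,σ), so θ_τ = u_σ - 2u_η and θ_xx = u_ηη.
Hence θ_τ + 2θ_x = u_σ and the PDE becomes the heat equation u_σ = u_ηη on η ∈ ℝ.
Initial data: u(η,0) = θ(η,0) = sin(η) + 3sin(2η) + 2sin(4η). Each mode sin(nη) decays as exp(-n²σ) on ℝ, so u(η,σ) = Σ c_n exp(-n²σ) sin(nη) with c_1=1, c_2=3, c_4=2: u(η,σ) = exp(-σ)sin(η) + 3exp(-4σ)sin(2η) + 2exp(-16σ)sin(4η).
Substituting back: θ(x,τ) = u(x - 2τ, τ).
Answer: θ(x, τ) = exp(-τ)sin(x - 2τ) + 3exp(-4τ)sin(2x - 4τ) + 2exp(-16τ)sin(4x - 8τ)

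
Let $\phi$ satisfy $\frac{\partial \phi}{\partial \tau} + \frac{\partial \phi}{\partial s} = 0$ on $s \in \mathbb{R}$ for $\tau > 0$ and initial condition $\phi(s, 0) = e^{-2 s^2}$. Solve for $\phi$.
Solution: By characteristics ($ds/d\tau = 1$), $\phi(s,\tau) = f(s - \tau)$ with $f = \phi( \cdot , 0)$.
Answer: $\phi(s, \tau) = e^{-2 (-\tau + s)^2}$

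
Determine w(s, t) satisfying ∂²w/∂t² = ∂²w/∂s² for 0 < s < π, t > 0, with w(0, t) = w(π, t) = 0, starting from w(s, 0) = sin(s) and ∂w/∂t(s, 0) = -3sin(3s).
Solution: Separating variables: w = Σ [A_n cos(ω_n t) + B_n sin(ω_n t)] sin(ns), ω_n = n. From ICs (B_n = velocity coefficient / ω_n): A_1=1, B_3=-1.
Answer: w(s, t) = sin(s)cos(t) - sin(3s)sin(3t)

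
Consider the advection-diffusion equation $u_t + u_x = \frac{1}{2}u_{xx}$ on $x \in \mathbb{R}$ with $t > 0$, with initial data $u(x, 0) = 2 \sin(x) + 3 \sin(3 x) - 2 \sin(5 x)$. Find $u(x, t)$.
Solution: Moving frame: $\eta = x - t$, $\sigma = t$, $u = w(\eta,\sigma)$, so $u_t = w_{\sigma} - w_{\eta}$ and $u_{xx} = w_{\eta\eta}$.
Hence $u_t + u_x = w_{\sigma}$ and the PDE becomes the heat equation $w_{\sigma} = \frac{1}{2}w_{\eta\eta}$ on $\eta \in \mathbb{R}$.
Initial data: $w(\eta,0) = u(\eta,0) = 2 \sin(\eta) + 3 \sin(3 \eta) - 2 \sin(5 \eta)$. Each mode $\sin(n\eta)$ decays as $e^{-n^2\sigma/2}$ on $\mathbb{R}$, so $w(\eta,\sigma) = \sum c_n e^{-n^2\sigma/2} \sin(n\eta)$ with $c_1=2, c_3=3, c_5=-2$: $w(\eta,\sigma) = 2 e^{-\sigma/2} \sin(\eta) + 3 e^{-9 \sigma/2} \sin(3 \eta) - 2 e^{-25 \sigma/2} \sin(5 \eta)$.
Substituting back: $u(x,t) = w(x - t, t)$.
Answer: $u(x, t) = -2 e^{-t/2} \sin(t - x) - 3 e^{-9 t/2} \sin(3 t - 3 x) + 2 e^{-25 t/2} \sin(5 t - 5 x)$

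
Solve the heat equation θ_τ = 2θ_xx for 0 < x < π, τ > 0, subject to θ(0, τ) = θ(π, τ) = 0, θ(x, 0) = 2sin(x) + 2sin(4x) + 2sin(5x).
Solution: Using separation of variables θ = X(x)G(τ):
Eigenfunctions: sin(nx), n = 1, 2, 3, ...
General solution: θ(x, τ) = Σ c_n sin(nx) exp(-2n² τ)
Matching θ(x,0) = 2sin(x) + 2sin(4x) + 2sin(5x) term by term: c_1=2, c_4=2, c_5=2.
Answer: θ(x, τ) = 2exp(-2τ)sin(x) + 2exp(-32τ)sin(4x) + 2exp(-50τ)sin(5x)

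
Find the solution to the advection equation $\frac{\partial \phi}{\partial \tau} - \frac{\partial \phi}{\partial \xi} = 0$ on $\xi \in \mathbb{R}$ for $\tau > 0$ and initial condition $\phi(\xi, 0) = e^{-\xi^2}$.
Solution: By characteristics ($d\xi/d\tau = -1$), $\phi(\xi,\tau) = f(\xi + \tau)$ with $f = \phi( \cdot , 0)$.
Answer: $\phi(\xi, \tau) = e^{-(\tau + \xi)^2}$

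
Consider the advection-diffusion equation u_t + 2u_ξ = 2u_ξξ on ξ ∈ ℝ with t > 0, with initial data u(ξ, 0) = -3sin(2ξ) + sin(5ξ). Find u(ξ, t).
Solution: Moving frame: η = ξ - 2t, σ = t, u = w(η,σ), so u_t = w_σ - 2w_η and u_ξξ = w_ηη.
Hence u_t + 2u_ξ = w_σ and the PDE becomes the heat equation w_σ = 2w_ηη on η ∈ ℝ.
Initial data: w(η,0) = u(η,0) = -3sin(2η) + sin(5η). Each mode sin(nη) decays as exp(-2n²σ) on ℝ, so w(η,σ) = Σ c_n exp(-2n²σ) sin(nη) with c_2=-3, c_5=1: w(η,σ) = -3exp(-8σ)sin(2η) + exp(-50σ)sin(5η).
Substituting back: u(ξ,t) = w(ξ - 2t, t).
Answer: u(ξ, t) = 3exp(-8t)sin(4t - 2ξ) - exp(-50t)sin(10t - 5ξ)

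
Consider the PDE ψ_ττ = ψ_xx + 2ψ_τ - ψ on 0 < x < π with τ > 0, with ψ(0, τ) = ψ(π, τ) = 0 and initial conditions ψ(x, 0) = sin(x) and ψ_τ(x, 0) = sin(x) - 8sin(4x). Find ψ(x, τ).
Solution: Substitute ψ = exp(τ)u.
Then ψ_τ = exp(τ)(u_τ + u), ψ_ττ = exp(τ)(u_ττ + 2u_τ + u), ψ_xx = exp(τ)u_xx; substituting and dividing by exp(τ), the lower-order terms cancel: u_ττ = u_xx (standard wave equation).
Data for u: u(x,0) = ψ(x,0) = sin(x); u_τ(x,0) = ψ_τ(x,0) - ψ(x,0) = -8sin(4x). The boundary conditions carry over: u(0,τ) = u(π,τ) = 0.
Separating variables: u = Σ [A_n cos(ω_n τ) + B_n sin(ω_n τ)] sin(nx), ω_n = n. From ICs (B_n = velocity coefficient / ω_n): A_1=1, B_4=-2.
So u(x,τ) = sin(x)cos(τ) - 2sin(4x)sin(4τ), and ψ(x,τ) = exp(τ)u(x,τ).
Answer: ψ(x, τ) = exp(τ)sin(x)cos(τ) - 2exp(τ)sin(4x)sin(4τ)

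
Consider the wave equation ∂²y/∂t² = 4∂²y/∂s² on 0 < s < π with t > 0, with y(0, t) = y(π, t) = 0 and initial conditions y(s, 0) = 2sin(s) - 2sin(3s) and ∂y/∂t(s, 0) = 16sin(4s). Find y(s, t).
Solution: Separating variables: y = Σ [A_n cos(ω_n t) + B_n sin(ω_n t)] sin(ns), ω_n = 2n. From ICs (B_n = velocity coefficient / ω_n): A_1=2, A_3=-2, B_4=2.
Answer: y(s, t) = 2sin(s)cos(2t) - 2sin(3s)cos(6t) + 2sin(4s)sin(8t)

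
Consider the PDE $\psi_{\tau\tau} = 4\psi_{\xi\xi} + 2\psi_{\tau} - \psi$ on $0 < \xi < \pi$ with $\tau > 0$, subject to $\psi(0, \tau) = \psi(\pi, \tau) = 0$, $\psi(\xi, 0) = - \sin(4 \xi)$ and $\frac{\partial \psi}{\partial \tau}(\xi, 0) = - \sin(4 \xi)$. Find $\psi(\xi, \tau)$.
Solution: Substitute $\psi = e^{\tau}u$, i.e. $u = e^{-\tau}\psi$.
By the product rule, $\psi_{\tau} = e^{\tau}(u_{\tau} + u)$, $\psi_{\tau\tau} = e^{\tau}(u_{\tau\tau} + 2u_{\tau} + u)$, $\psi_{\xi\xi} = e^{\tau}u_{\xi\xi}$.
Substituting into the PDE and dividing by $e^{\tau}$: $u_{\tau\tau} + 2u_{\tau} + u = 4u_{\xi\xi} + 2(u_{\tau} + u) - u$.
The lower-order terms cancel, leaving the standard wave equation $u_{\tau\tau} = 4u_{\xi\xi}$.
Initial data for $u$: $u(\xi,0) = \psi(\xi,0) = - \sin(4 \xi)$; $u_{\tau}(\xi,0) = \psi_{\tau}(\xi,0) - \psi(\xi,0) = 0$. The boundary conditions carry over: $u(0,\tau) = u(\pi,\tau) = 0$.
Solve for $u$:
  Using separation of variables $u = X(\xi)T(\tau)$:
  Eigenfunctions: $\sin(n\xi)$, $n = 1, 2, 3, \ldots$
  General solution: $u(\xi, \tau) = \sum [A_n \cos(2n \tau) + B_n \sin(2n \tau)] \sin(n\xi)$
  From $u(\xi,0) = - \sin(4 \xi)$: $A_4=-1$. From $u_{\tau}(\xi,0) = 0$: all $B_n = 0$.
Hence $u(\xi,\tau) = - \sin(4 \xi) \cos(8 \tau)$.
Transform back: $\psi(\xi,\tau) = e^{\tau}u(\xi,\tau)$.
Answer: $\psi(\xi, \tau) = - e^{\tau} \sin(4 \xi) \cos(8 \tau)$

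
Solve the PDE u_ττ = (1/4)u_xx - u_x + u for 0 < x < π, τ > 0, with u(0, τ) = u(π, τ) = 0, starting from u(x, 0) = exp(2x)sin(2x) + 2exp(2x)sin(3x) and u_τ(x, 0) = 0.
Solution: Substitute u = exp(2x)w.
Then u_x = exp(2x)(w_x + 2w), u_xx = exp(2x)(w_xx + 4w_x + 4w), u_ττ = exp(2x)w_ττ; substituting and dividing by exp(2x), the lower-order terms cancel: w_ττ = (1/4)w_xx (standard wave equation).
Data for w: w(x,0) = exp(-2x)u(x,0) = sin(2x) + 2sin(3x); w_τ(x,0) = exp(-2x)u_τ(x,0) = 0. The boundary conditions carry over: w(0,τ) = w(π,τ) = 0.
Separating variables: w = Σ [A_n cos(ω_n τ) + B_n sin(ω_n τ)] sin(nx), ω_n = n/2. From ICs: A_2=1, A_3=2.
So w(x,τ) = sin(2x)cos(τ) + 2sin(3x)cos(3τ/2), and u(x,τ) = exp(2x)w(x,τ).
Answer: u(x, τ) = exp(2x)sin(2x)cos(τ) + 2exp(2x)sin(3x)cos(3τ/2)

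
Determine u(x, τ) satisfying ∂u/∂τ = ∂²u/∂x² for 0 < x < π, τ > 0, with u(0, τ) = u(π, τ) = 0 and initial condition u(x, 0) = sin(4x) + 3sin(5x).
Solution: Using separation of variables u = X(x)T(τ):
Eigenfunctions: sin(nx), n = 1, 2, 3, ...
General solution: u(x, τ) = Σ c_n sin(nx) exp(-n² τ)
Matching u(x,0) = sin(4x) + 3sin(5x) term by term: c_4=1, c_5=3.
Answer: u(x, τ) = exp(-16τ)sin(4x) + 3exp(-25τ)sin(5x)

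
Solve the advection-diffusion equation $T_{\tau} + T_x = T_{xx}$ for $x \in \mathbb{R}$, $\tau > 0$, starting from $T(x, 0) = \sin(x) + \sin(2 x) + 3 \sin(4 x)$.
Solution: Change to a moving frame: let $\eta = x - \tau$, $\sigma = \tau$ and write $T(x,\tau) = u(\eta,\sigma)$.
By the chain rule $T_{\tau} = u_{\sigma} - u_{\eta}$, $T_x = u_{\eta}$, $T_{xx} = u_{\eta\eta}$.
Then $T_{\tau} + T_x = u_{\sigma}$: the advection term cancels and the PDE becomes the heat equation $u_{\sigma} = u_{\eta\eta}$ on $\eta \in \mathbb{R}$.
Initial data: $u(\eta,0) = T(\eta,0) = \sin(\eta) + \sin(2 \eta) + 3 \sin(4 \eta)$.
On $\eta \in \mathbb{R}$ each mode satisfies $(\sin(n\eta))'' = -n^2 \sin(n\eta)$, so $e^{-n^2\sigma} \sin(n\eta)$ solves the heat equation; by superposition $u(\eta,\sigma) = \sum c_n e^{-n^2\sigma} \sin(n\eta)$.
Reading off the coefficients: $c_1=1, c_2=1, c_4=3$, so $u(\eta,\sigma) = e^{-\sigma} \sin(\eta) + e^{-4 \sigma} \sin(2 \eta) + 3 e^{-16 \sigma} \sin(4 \eta)$.
Substituting back $\eta = x - \tau$, $\sigma = \tau$: $T(x,\tau) = u(x - \tau, \tau)$.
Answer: $T(x, \tau) = - e^{-\tau} \sin(\tau - x) -  e^{-4 \tau} \sin(2 \tau - 2 x) - 3 e^{-16 \tau} \sin(4 \tau - 4 x)$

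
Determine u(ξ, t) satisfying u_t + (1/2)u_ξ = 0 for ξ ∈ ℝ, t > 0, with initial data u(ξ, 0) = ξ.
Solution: By characteristics (dξ/dt = 1/2), u(ξ,t) = f(ξ - (1/2)t) with f = u(·, 0).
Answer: u(ξ, t) = -(1/2)t + ξ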